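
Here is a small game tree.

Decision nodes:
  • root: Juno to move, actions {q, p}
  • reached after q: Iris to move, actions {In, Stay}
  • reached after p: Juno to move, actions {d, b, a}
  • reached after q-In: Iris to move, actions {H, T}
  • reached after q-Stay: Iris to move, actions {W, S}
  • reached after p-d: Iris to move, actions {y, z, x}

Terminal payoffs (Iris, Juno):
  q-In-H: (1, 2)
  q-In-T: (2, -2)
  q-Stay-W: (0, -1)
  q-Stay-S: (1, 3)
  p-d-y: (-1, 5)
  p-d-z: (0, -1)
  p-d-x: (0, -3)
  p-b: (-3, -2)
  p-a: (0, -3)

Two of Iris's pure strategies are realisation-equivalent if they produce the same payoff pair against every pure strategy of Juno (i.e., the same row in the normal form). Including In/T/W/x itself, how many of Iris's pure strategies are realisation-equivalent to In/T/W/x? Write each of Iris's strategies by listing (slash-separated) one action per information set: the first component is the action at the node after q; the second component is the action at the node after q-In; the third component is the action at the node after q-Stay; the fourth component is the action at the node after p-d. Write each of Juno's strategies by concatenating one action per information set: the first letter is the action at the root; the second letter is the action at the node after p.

Row for In/T/W/x (columns qd, qb, qa, pd, pb, pa): (2,-2) (2,-2) (2,-2) (0,-3) (-3,-2) (0,-3).
Under In/T/W/x, Iris's choice at the node after q-Stay can never be reached regardless of what Juno does, so varying those choices leaves every outcome unchanged.
Holding the reachable choices fixed and varying the unreachable one freely already gives 2 equivalent strategies.
No other strategy reproduces this row, so those 2 are the full class: In/T/W/x, In/T/S/x.

2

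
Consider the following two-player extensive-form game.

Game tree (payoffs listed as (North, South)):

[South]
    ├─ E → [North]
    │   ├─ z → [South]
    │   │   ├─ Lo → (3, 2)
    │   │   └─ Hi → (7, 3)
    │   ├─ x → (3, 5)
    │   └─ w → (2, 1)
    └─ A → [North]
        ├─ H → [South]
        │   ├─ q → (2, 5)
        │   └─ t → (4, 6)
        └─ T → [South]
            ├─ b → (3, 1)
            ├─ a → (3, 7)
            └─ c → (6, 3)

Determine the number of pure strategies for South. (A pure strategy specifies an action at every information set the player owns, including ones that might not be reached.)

South owns the root with actions {E, A} — two choices.
South owns the node after E-z with actions {Lo, Hi} — two choices.
South owns the node after A-H with actions {q, t} — two choices.
South owns the node after A-T with actions {b, a, c} — three choices.
A pure strategy fixes one action at each information set independently, so the count is the product 2 × 2 × 2 × 3 = 24.
(For reference, North has 6 pure strategies, giving a 24×6 normal-form matrix.)

24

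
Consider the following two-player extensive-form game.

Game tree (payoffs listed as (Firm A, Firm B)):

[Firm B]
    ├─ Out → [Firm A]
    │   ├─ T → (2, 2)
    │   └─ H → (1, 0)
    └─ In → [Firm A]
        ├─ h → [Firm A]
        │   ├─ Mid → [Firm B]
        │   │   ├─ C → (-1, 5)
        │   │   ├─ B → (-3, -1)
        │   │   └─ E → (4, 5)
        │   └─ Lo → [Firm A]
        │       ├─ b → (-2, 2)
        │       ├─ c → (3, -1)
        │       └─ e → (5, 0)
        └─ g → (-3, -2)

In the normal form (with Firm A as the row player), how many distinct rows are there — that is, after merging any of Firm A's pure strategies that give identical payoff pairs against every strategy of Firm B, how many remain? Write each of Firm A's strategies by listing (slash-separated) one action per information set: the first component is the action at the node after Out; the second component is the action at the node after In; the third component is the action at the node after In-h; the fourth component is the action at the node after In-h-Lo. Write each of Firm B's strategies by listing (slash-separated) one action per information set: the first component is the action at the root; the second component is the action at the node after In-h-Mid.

10

Firm A has 24 pure strategies: T/h/Mid/b, T/h/Mid/c, T/h/Mid/e, T/h/Lo/b, T/h/Lo/c, T/h/Lo/e, T/g/Mid/b, T/g/Mid/c, T/g/Mid/e, T/g/Lo/b, T/g/Lo/c, T/g/Lo/e, H/h/Mid/b, H/h/Mid/c, H/h/Mid/e, H/h/Lo/b, H/h/Lo/c, H/h/Lo/e, H/g/Mid/b, H/g/Mid/c, H/g/Mid/e, H/g/Lo/b, H/g/Lo/c, H/g/Lo/e. Columns: Out/C, Out/B, Out/E, In/C, In/B, In/E.
{T/h/Mid/b, T/h/Mid/c, T/h/Mid/e} → row (2,2) (2,2) (2,2) (-1,5) (-3,-1) (4,5)
{T/h/Lo/b} → row (2,2) (2,2) (2,2) (-2,2) (-2,2) (-2,2)
{T/h/Lo/c} → row (2,2) (2,2) (2,2) (3,-1) (3,-1) (3,-1)
{T/h/Lo/e} → row (2,2) (2,2) (2,2) (5,0) (5,0) (5,0)
{T/g/Mid/b, T/g/Mid/c, T/g/Mid/e, T/g/Lo/b, T/g/Lo/c, T/g/Lo/e} → row (2,2) (2,2) (2,2) (-3,-2) (-3,-2) (-3,-2)
{H/h/Mid/b, H/h/Mid/c, H/h/Mid/e} → row (1,0) (1,0) (1,0) (-1,5) (-3,-1) (4,5)
{H/h/Lo/b} → row (1,0) (1,0) (1,0) (-2,2) (-2,2) (-2,2)
{H/h/Lo/c} → row (1,0) (1,0) (1,0) (3,-1) (3,-1) (3,-1)
{H/h/Lo/e} → row (1,0) (1,0) (1,0) (5,0) (5,0) (5,0)
{H/g/Mid/b, H/g/Mid/c, H/g/Mid/e, H/g/Lo/b, H/g/Lo/c, H/g/Lo/e} → row (1,0) (1,0) (1,0) (-3,-2) (-3,-2) (-3,-2)
That's 10 distinct rows out of 24 strategies.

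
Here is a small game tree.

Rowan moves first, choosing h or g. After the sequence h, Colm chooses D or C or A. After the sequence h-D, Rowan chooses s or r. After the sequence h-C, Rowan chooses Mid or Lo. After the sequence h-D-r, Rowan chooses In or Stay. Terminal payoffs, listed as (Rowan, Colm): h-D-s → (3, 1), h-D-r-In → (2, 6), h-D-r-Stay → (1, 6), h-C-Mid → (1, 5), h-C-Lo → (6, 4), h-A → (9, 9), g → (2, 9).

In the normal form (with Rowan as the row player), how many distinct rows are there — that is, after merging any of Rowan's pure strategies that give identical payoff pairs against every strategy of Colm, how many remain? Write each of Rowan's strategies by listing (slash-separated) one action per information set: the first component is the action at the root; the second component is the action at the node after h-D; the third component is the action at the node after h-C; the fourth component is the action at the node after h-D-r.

Rowan has 16 pure strategies: h/s/Mid/In, h/s/Mid/Stay, h/s/Lo/In, h/s/Lo/Stay, h/r/Mid/In, h/r/Mid/Stay, h/r/Lo/In, h/r/Lo/Stay, g/s/Mid/In, g/s/Mid/Stay, g/s/Lo/In, g/s/Lo/Stay, g/r/Mid/In, g/r/Mid/Stay, g/r/Lo/In, g/r/Lo/Stay. Columns: D, C, A.
{h/s/Mid/In, h/s/Mid/Stay} → row (3,1) (1,5) (9,9)
{h/s/Lo/In, h/s/Lo/Stay} → row (3,1) (6,4) (9,9)
{h/r/Mid/In} → row (2,6) (1,5) (9,9)
{h/r/Mid/Stay} → row (1,6) (1,5) (9,9)
{h/r/Lo/In} → row (2,6) (6,4) (9,9)
{h/r/Lo/Stay} → row (1,6) (6,4) (9,9)
{g/s/Mid/In, g/s/Mid/Stay, g/s/Lo/In, g/s/Lo/Stay, g/r/Mid/In, g/r/Mid/Stay, g/r/Lo/In, g/r/Lo/Stay} → row (2,9) (2,9) (2,9)
That's 7 distinct rows out of 16 strategies.

7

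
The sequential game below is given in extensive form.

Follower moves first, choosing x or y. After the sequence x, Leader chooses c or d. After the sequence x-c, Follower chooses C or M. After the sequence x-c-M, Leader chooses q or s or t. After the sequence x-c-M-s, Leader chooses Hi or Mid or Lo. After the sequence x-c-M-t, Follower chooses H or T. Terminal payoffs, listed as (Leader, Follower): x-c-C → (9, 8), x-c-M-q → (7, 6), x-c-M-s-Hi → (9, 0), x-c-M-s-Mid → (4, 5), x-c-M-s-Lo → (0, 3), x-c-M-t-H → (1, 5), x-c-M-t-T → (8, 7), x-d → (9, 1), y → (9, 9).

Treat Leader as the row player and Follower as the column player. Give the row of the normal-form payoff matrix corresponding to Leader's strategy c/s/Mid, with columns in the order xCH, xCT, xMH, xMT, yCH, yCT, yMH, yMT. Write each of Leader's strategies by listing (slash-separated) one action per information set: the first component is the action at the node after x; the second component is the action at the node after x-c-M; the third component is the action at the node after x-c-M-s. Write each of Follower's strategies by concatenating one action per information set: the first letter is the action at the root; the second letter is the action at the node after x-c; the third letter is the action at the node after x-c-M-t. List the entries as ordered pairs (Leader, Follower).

vs xCH: Follower plays x → Leader plays c at [x] → Follower plays C at [x-c] → (9, 8)
vs xCT: Follower plays x → Leader plays c at [x] → Follower plays C at [x-c] → (9, 8)
vs xMH: Follower plays x → Leader plays c at [x] → Follower plays M at [x-c] → Leader plays s at [x-c-M] → Leader plays Mid at [x-c-M-s] → (4, 5)
vs xMT: Follower plays x → Leader plays c at [x] → Follower plays M at [x-c] → Leader plays s at [x-c-M] → Leader plays Mid at [x-c-M-s] → (4, 5)
vs yCH: Follower plays y → (9, 9)
vs yCT: Follower plays y → (9, 9)
vs yMH: Follower plays y → (9, 9)
vs yMT: Follower plays y → (9, 9)

(9,8) (9,8) (4,5) (4,5) (9,9) (9,9) (9,9) (9,9)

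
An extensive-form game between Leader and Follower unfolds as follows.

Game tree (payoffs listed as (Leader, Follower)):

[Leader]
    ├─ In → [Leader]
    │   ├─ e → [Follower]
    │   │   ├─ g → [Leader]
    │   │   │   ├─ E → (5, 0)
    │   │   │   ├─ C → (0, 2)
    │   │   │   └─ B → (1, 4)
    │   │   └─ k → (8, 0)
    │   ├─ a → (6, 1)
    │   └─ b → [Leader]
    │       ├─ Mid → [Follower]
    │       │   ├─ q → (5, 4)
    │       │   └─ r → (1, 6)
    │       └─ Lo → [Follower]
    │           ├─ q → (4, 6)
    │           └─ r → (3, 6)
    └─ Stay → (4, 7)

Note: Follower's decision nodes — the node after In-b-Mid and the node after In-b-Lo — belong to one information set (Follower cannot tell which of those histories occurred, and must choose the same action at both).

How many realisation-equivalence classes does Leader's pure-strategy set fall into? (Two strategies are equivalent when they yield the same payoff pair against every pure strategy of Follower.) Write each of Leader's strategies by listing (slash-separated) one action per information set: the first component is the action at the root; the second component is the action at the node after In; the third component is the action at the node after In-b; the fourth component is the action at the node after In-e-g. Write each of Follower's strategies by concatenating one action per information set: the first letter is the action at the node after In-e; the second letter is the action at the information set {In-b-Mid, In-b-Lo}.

7

Leader has 36 pure strategies: In/e/Mid/E, In/e/Mid/C, In/e/Mid/B, In/e/Lo/E, In/e/Lo/C, In/e/Lo/B, In/a/Mid/E, In/a/Mid/C, In/a/Mid/B, In/a/Lo/E, In/a/Lo/C, In/a/Lo/B, In/b/Mid/E, In/b/Mid/C, In/b/Mid/B, In/b/Lo/E, In/b/Lo/C, In/b/Lo/B, Stay/e/Mid/E, Stay/e/Mid/C, Stay/e/Mid/B, Stay/e/Lo/E, Stay/e/Lo/C, Stay/e/Lo/B, Stay/a/Mid/E, Stay/a/Mid/C, Stay/a/Mid/B, Stay/a/Lo/E, Stay/a/Lo/C, Stay/a/Lo/B, Stay/b/Mid/E, Stay/b/Mid/C, Stay/b/Mid/B, Stay/b/Lo/E, Stay/b/Lo/C, Stay/b/Lo/B. Columns: gq, gr, kq, kr.
{In/e/Mid/E, In/e/Lo/E} → row (5,0) (5,0) (8,0) (8,0)
{In/e/Mid/C, In/e/Lo/C} → row (0,2) (0,2) (8,0) (8,0)
{In/e/Mid/B, In/e/Lo/B} → row (1,4) (1,4) (8,0) (8,0)
{In/a/Mid/E, In/a/Mid/C, In/a/Mid/B, In/a/Lo/E, In/a/Lo/C, In/a/Lo/B} → row (6,1) (6,1) (6,1) (6,1)
{In/b/Mid/E, In/b/Mid/C, In/b/Mid/B} → row (5,4) (1,6) (5,4) (1,6)
{In/b/Lo/E, In/b/Lo/C, In/b/Lo/B} → row (4,6) (3,6) (4,6) (3,6)
{Stay/e/Mid/E, Stay/e/Mid/C, Stay/e/Mid/B, Stay/e/Lo/E, Stay/e/Lo/C, Stay/e/Lo/B, Stay/a/Mid/E, Stay/a/Mid/C, Stay/a/Mid/B, Stay/a/Lo/E, Stay/a/Lo/C, Stay/a/Lo/B, Stay/b/Mid/E, Stay/b/Mid/C, Stay/b/Mid/B, Stay/b/Lo/E, Stay/b/Lo/C, Stay/b/Lo/B} → row (4,7) (4,7) (4,7) (4,7)
That's 7 distinct rows out of 36 strategies.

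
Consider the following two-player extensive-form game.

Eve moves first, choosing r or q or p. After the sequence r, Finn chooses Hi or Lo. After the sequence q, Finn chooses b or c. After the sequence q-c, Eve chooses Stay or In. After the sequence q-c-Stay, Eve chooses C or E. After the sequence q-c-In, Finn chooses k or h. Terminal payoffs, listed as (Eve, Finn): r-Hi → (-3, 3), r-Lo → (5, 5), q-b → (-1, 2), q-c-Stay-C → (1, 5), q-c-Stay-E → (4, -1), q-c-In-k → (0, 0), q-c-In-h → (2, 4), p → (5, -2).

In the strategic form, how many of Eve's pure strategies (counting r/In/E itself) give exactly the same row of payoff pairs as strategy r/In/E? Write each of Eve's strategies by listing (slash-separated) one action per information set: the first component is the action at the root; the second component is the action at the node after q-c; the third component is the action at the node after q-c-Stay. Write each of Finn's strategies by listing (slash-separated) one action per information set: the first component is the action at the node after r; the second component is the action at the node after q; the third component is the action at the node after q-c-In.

4

Row for r/In/E (columns Hi/b/k, Hi/b/h, Hi/c/k, Hi/c/h, Lo/b/k, Lo/b/h, Lo/c/k, Lo/c/h): (-3,3) (-3,3) (-3,3) (-3,3) (5,5) (5,5) (5,5) (5,5).
Under r/In/E, Eve's choice at the node after q-c and at the node after q-c-Stay can never be reached regardless of what Finn does, so varying those choices leaves every outcome unchanged.
Holding the reachable choices fixed and varying the unreachable ones freely already gives 2 × 2 = 4 equivalent strategies.
No other strategy reproduces this row, so those 4 are the full class: r/Stay/C, r/Stay/E, r/In/C, r/In/E.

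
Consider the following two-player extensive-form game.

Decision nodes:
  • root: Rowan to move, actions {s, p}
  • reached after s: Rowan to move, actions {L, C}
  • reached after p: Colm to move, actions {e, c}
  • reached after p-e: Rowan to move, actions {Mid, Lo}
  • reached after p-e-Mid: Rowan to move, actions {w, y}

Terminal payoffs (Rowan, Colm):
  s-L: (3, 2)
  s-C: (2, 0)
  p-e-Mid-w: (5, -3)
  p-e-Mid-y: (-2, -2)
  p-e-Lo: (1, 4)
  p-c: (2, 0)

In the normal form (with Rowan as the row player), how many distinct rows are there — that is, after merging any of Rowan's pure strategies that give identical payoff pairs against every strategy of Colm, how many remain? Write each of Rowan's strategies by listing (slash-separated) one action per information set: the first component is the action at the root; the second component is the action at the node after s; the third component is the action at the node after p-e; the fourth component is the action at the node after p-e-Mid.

Rowan has 16 pure strategies: s/L/Mid/w, s/L/Mid/y, s/L/Lo/w, s/L/Lo/y, s/C/Mid/w, s/C/Mid/y, s/C/Lo/w, s/C/Lo/y, p/L/Mid/w, p/L/Mid/y, p/L/Lo/w, p/L/Lo/y, p/C/Mid/w, p/C/Mid/y, p/C/Lo/w, p/C/Lo/y. Columns: e, c.
{s/L/Mid/w, s/L/Mid/y, s/L/Lo/w, s/L/Lo/y} → row (3,2) (3,2)
{s/C/Mid/w, s/C/Mid/y, s/C/Lo/w, s/C/Lo/y} → row (2,0) (2,0)
{p/L/Mid/w, p/C/Mid/w} → row (5,-3) (2,0)
{p/L/Mid/y, p/C/Mid/y} → row (-2,-2) (2,0)
{p/L/Lo/w, p/L/Lo/y, p/C/Lo/w, p/C/Lo/y} → row (1,4) (2,0)
That's 5 distinct rows out of 16 strategies.

5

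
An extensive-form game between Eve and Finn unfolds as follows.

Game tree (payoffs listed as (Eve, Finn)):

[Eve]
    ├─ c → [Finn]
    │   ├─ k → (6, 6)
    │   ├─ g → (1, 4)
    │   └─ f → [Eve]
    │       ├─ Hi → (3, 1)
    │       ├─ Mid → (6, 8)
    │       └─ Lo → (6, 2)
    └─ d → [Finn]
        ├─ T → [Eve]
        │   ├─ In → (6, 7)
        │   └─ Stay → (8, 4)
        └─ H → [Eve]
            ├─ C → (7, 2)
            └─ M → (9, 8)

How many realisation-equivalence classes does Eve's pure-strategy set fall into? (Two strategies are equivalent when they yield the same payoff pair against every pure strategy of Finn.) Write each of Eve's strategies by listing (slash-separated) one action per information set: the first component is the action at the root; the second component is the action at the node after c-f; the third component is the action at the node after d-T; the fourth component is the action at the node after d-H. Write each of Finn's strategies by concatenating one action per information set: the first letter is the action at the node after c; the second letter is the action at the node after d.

7

Eve has 24 pure strategies: c/Hi/In/C, c/Hi/In/M, c/Hi/Stay/C, c/Hi/Stay/M, c/Mid/In/C, c/Mid/In/M, c/Mid/Stay/C, c/Mid/Stay/M, c/Lo/In/C, c/Lo/In/M, c/Lo/Stay/C, c/Lo/Stay/M, d/Hi/In/C, d/Hi/In/M, d/Hi/Stay/C, d/Hi/Stay/M, d/Mid/In/C, d/Mid/In/M, d/Mid/Stay/C, d/Mid/Stay/M, d/Lo/In/C, d/Lo/In/M, d/Lo/Stay/C, d/Lo/Stay/M. Columns: kT, kH, gT, gH, fT, fH.
{c/Hi/In/C, c/Hi/In/M, c/Hi/Stay/C, c/Hi/Stay/M} → row (6,6) (6,6) (1,4) (1,4) (3,1) (3,1)
{c/Mid/In/C, c/Mid/In/M, c/Mid/Stay/C, c/Mid/Stay/M} → row (6,6) (6,6) (1,4) (1,4) (6,8) (6,8)
{c/Lo/In/C, c/Lo/In/M, c/Lo/Stay/C, c/Lo/Stay/M} → row (6,6) (6,6) (1,4) (1,4) (6,2) (6,2)
{d/Hi/In/C, d/Mid/In/C, d/Lo/In/C} → row (6,7) (7,2) (6,7) (7,2) (6,7) (7,2)
{d/Hi/In/M, d/Mid/In/M, d/Lo/In/M} → row (6,7) (9,8) (6,7) (9,8) (6,7) (9,8)
{d/Hi/Stay/C, d/Mid/Stay/C, d/Lo/Stay/C} → row (8,4) (7,2) (8,4) (7,2) (8,4) (7,2)
{d/Hi/Stay/M, d/Mid/Stay/M, d/Lo/Stay/M} → row (8,4) (9,8) (8,4) (9,8) (8,4) (9,8)
That's 7 distinct rows out of 24 strategies.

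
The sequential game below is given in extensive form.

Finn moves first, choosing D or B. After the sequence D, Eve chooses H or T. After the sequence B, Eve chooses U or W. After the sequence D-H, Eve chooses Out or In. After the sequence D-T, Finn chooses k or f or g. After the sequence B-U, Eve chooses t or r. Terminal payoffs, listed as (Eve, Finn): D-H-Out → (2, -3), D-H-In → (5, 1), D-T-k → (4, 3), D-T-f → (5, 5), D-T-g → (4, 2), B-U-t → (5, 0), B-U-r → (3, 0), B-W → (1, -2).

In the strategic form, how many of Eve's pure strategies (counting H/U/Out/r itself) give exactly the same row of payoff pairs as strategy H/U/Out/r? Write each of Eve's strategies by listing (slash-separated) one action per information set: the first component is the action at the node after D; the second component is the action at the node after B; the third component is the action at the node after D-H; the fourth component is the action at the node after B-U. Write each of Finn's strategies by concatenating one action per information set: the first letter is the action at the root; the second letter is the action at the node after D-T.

1

Row for H/U/Out/r (columns Dk, Df, Dg, Bk, Bf, Bg): (2,-3) (2,-3) (2,-3) (3,0) (3,0) (3,0).
Every one of Eve's information sets is on the play path for some reply by Finn when Eve follows H/U/Out/r.
Changing the action at any of them therefore changes at least one column, so only H/U/Out/r itself gives this row.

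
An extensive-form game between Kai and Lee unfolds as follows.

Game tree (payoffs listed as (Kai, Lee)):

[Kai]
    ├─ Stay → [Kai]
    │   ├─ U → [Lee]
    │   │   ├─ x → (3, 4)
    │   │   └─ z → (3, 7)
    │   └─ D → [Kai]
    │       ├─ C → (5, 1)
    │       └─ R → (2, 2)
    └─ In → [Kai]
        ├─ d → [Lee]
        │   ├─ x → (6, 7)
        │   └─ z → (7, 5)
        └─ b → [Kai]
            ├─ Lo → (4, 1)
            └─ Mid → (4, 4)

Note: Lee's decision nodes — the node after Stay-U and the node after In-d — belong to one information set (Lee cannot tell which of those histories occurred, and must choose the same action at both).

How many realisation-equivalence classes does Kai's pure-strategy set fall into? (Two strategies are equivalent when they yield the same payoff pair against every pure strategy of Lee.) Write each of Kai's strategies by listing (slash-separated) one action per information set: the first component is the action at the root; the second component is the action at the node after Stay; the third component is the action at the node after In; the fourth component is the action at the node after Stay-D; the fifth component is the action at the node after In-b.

Kai has 32 pure strategies: Stay/U/d/C/Lo, Stay/U/d/C/Mid, Stay/U/d/R/Lo, Stay/U/d/R/Mid, Stay/U/b/C/Lo, Stay/U/b/C/Mid, Stay/U/b/R/Lo, Stay/U/b/R/Mid, Stay/D/d/C/Lo, Stay/D/d/C/Mid, Stay/D/d/R/Lo, Stay/D/d/R/Mid, Stay/D/b/C/Lo, Stay/D/b/C/Mid, Stay/D/b/R/Lo, Stay/D/b/R/Mid, In/U/d/C/Lo, In/U/d/C/Mid, In/U/d/R/Lo, In/U/d/R/Mid, In/U/b/C/Lo, In/U/b/C/Mid, In/U/b/R/Lo, In/U/b/R/Mid, In/D/d/C/Lo, In/D/d/C/Mid, In/D/d/R/Lo, In/D/d/R/Mid, In/D/b/C/Lo, In/D/b/C/Mid, In/D/b/R/Lo, In/D/b/R/Mid. Columns: x, z.
{Stay/U/d/C/Lo, Stay/U/d/C/Mid, Stay/U/d/R/Lo, Stay/U/d/R/Mid, Stay/U/b/C/Lo, Stay/U/b/C/Mid, Stay/U/b/R/Lo, Stay/U/b/R/Mid} → row (3,4) (3,7)
{Stay/D/d/C/Lo, Stay/D/d/C/Mid, Stay/D/b/C/Lo, Stay/D/b/C/Mid} → row (5,1) (5,1)
{Stay/D/d/R/Lo, Stay/D/d/R/Mid, Stay/D/b/R/Lo, Stay/D/b/R/Mid} → row (2,2) (2,2)
{In/U/d/C/Lo, In/U/d/C/Mid, In/U/d/R/Lo, In/U/d/R/Mid, In/D/d/C/Lo, In/D/d/C/Mid, In/D/d/R/Lo, In/D/d/R/Mid} → row (6,7) (7,5)
{In/U/b/C/Lo, In/U/b/R/Lo, In/D/b/C/Lo, In/D/b/R/Lo} → row (4,1) (4,1)
{In/U/b/C/Mid, In/U/b/R/Mid, In/D/b/C/Mid, In/D/b/R/Mid} → row (4,4) (4,4)
That's 6 distinct rows out of 32 strategies.

6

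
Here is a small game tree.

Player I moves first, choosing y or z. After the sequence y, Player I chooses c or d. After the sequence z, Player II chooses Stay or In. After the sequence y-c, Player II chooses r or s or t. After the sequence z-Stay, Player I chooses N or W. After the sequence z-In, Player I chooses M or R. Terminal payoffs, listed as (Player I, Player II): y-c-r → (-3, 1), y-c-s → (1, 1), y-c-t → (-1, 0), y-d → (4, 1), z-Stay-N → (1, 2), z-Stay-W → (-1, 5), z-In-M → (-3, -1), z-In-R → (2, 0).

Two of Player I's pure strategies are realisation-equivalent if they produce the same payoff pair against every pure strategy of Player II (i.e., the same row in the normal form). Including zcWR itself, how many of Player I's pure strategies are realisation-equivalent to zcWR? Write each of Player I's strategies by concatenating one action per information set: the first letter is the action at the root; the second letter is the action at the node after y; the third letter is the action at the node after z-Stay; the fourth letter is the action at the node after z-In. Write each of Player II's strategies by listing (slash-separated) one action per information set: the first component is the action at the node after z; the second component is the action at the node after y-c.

Row for zcWR (columns Stay/r, Stay/s, Stay/t, In/r, In/s, In/t): (-1,5) (-1,5) (-1,5) (2,0) (2,0) (2,0).
Under zcWR, Player I's choice at the node after y can never be reached regardless of what Player II does, so varying those choices leaves every outcome unchanged.
Holding the reachable choices fixed and varying the unreachable one freely already gives 2 equivalent strategies.
No other strategy reproduces this row, so those 2 are the full class: zcWR, zdWR.

2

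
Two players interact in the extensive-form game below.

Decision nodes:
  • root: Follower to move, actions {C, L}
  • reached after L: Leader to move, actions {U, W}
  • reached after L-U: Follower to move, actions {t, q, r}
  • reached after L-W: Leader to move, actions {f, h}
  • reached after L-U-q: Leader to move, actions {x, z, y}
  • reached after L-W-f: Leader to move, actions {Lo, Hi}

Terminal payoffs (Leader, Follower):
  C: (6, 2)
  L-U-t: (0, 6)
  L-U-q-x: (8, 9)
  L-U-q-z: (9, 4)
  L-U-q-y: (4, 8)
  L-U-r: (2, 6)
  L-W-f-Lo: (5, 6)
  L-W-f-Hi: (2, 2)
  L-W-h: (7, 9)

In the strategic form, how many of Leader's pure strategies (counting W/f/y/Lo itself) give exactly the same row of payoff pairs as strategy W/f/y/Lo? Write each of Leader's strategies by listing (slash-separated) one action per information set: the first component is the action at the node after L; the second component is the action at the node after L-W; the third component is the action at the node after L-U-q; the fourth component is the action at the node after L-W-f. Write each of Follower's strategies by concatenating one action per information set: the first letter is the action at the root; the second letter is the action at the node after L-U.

3

Row for W/f/y/Lo (columns Ct, Cq, Cr, Lt, Lq, Lr): (6,2) (6,2) (6,2) (5,6) (5,6) (5,6).
Under W/f/y/Lo, Leader's choice at the node after L-U-q can never be reached regardless of what Follower does, so varying those choices leaves every outcome unchanged.
Holding the reachable choices fixed and varying the unreachable one freely already gives 3 equivalent strategies.
No other strategy reproduces this row, so those 3 are the full class: W/f/x/Lo, W/f/z/Lo, W/f/y/Lo.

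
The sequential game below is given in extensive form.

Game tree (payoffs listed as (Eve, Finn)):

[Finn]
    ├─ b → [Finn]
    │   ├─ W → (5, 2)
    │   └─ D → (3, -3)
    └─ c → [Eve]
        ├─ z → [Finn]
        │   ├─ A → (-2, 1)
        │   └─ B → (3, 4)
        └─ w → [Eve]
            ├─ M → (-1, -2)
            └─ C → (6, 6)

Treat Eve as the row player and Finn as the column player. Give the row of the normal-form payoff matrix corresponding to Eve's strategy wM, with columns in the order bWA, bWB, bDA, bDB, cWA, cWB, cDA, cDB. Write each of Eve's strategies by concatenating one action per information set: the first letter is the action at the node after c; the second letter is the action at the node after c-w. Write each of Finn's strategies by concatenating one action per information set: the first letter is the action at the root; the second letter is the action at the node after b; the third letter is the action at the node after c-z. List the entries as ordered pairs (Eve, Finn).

vs bWA: Finn plays b → Finn plays W at [b] → (5, 2)
vs bWB: Finn plays b → Finn plays W at [b] → (5, 2)
vs bDA: Finn plays b → Finn plays D at [b] → (3, -3)
vs bDB: Finn plays b → Finn plays D at [b] → (3, -3)
vs cWA: Finn plays c → Eve plays w at [c] → Eve plays M at [c-w] → (-1, -2)
vs cWB: Finn plays c → Eve plays w at [c] → Eve plays M at [c-w] → (-1, -2)
vs cDA: Finn plays c → Eve plays w at [c] → Eve plays M at [c-w] → (-1, -2)
vs cDB: Finn plays c → Eve plays w at [c] → Eve plays M at [c-w] → (-1, -2)

(5,2) (5,2) (3,-3) (3,-3) (-1,-2) (-1,-2) (-1,-2) (-1,-2)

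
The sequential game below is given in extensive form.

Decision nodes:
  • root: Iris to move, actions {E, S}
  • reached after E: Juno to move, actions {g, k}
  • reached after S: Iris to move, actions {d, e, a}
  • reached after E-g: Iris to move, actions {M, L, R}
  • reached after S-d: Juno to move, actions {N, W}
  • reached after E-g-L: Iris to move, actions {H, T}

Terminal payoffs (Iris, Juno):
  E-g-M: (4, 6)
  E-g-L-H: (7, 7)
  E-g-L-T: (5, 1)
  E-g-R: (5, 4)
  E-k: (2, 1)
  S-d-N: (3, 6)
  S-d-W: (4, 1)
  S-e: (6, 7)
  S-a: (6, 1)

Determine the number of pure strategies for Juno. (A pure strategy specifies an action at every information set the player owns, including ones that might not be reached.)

4

Juno owns the node after E with actions {g, k} — two choices.
Juno owns the node after S-d with actions {N, W} — two choices.
A pure strategy fixes one action at each information set independently, so the count is the product 2 × 2 = 4.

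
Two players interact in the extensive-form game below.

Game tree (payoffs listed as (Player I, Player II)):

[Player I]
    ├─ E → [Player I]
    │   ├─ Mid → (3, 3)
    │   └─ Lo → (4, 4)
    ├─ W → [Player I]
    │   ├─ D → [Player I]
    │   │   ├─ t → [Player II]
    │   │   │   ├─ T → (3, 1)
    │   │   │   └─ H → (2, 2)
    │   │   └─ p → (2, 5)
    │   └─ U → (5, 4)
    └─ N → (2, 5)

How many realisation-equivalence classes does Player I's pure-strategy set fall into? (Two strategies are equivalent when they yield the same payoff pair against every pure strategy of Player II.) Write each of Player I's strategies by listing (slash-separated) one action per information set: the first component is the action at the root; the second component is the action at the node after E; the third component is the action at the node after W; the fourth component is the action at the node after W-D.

Player I has 24 pure strategies: E/Mid/D/t, E/Mid/D/p, E/Mid/U/t, E/Mid/U/p, E/Lo/D/t, E/Lo/D/p, E/Lo/U/t, E/Lo/U/p, W/Mid/D/t, W/Mid/D/p, W/Mid/U/t, W/Mid/U/p, W/Lo/D/t, W/Lo/D/p, W/Lo/U/t, W/Lo/U/p, N/Mid/D/t, N/Mid/D/p, N/Mid/U/t, N/Mid/U/p, N/Lo/D/t, N/Lo/D/p, N/Lo/U/t, N/Lo/U/p. Columns: T, H.
{E/Mid/D/t, E/Mid/D/p, E/Mid/U/t, E/Mid/U/p} → row (3,3) (3,3)
{E/Lo/D/t, E/Lo/D/p, E/Lo/U/t, E/Lo/U/p} → row (4,4) (4,4)
{W/Mid/D/t, W/Lo/D/t} → row (3,1) (2,2)
{W/Mid/D/p, W/Lo/D/p, N/Mid/D/t, N/Mid/D/p, N/Mid/U/t, N/Mid/U/p, N/Lo/D/t, N/Lo/D/p, N/Lo/U/t, N/Lo/U/p} → row (2,5) (2,5)
{W/Mid/U/t, W/Mid/U/p, W/Lo/U/t, W/Lo/U/p} → row (5,4) (5,4)
That's 5 distinct rows out of 24 strategies.

5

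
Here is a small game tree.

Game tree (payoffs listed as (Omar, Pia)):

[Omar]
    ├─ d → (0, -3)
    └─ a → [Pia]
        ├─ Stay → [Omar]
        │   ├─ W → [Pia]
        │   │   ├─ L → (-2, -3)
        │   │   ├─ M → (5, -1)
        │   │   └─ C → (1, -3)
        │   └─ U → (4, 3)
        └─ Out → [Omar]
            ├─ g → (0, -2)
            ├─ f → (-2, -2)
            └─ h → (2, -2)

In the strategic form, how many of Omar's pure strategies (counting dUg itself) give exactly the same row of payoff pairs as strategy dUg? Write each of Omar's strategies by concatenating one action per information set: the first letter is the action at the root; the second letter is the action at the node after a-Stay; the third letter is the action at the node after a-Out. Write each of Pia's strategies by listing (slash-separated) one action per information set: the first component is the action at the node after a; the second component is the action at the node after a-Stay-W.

6

Row for dUg (columns Stay/L, Stay/M, Stay/C, Out/L, Out/M, Out/C): (0,-3) (0,-3) (0,-3) (0,-3) (0,-3) (0,-3).
Under dUg, Omar's choice at the node after a-Stay and at the node after a-Out can never be reached regardless of what Pia does, so varying those choices leaves every outcome unchanged.
Holding the reachable choices fixed and varying the unreachable ones freely already gives 2 × 3 = 6 equivalent strategies.
No other strategy reproduces this row, so those 6 are the full class: dWg, dWf, dWh, dUg, dUf, dUh.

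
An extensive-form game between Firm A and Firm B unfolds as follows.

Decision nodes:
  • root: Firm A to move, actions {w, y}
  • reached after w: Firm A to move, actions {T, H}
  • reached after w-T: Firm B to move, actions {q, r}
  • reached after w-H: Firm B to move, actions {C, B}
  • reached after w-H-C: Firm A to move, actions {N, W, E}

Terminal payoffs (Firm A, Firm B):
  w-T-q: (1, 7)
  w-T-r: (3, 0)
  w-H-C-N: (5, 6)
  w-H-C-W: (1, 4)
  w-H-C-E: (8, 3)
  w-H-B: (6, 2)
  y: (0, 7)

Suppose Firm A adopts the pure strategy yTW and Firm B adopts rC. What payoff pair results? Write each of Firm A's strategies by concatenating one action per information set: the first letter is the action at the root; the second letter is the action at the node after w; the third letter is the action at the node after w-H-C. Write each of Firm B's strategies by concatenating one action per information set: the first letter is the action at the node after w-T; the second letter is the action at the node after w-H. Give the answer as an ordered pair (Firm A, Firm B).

(0, 7)

Trace the play path from the root:
  Firm A plays y
→ terminal payoff (0, 7).
(Firm A's choice at the node after w is never reached on this path, so it doesn't affect the outcome.)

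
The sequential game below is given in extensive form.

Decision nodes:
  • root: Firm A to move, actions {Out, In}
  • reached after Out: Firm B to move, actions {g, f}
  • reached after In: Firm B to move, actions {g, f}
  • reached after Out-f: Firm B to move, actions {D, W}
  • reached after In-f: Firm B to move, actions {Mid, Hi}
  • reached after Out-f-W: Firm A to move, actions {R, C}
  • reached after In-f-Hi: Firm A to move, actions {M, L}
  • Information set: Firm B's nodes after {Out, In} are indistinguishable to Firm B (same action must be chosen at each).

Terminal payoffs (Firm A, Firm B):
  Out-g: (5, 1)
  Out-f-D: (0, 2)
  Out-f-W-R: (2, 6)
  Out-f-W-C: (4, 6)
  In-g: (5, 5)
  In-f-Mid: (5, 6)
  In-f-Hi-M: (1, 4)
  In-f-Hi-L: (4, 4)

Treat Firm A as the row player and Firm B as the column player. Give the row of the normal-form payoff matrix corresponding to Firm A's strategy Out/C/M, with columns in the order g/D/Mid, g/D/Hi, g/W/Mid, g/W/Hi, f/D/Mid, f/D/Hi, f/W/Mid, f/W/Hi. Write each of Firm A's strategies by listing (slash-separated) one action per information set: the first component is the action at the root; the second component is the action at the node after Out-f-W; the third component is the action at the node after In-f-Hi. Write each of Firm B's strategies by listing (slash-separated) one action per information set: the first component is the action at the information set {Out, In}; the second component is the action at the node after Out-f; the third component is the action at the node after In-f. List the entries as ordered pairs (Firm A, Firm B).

(5,1) (5,1) (5,1) (5,1) (0,2) (0,2) (4,6) (4,6)

vs g/D/Mid: Firm A plays Out → Firm B plays g at [Out] → (5, 1)
vs g/D/Hi: Firm A plays Out → Firm B plays g at [Out] → (5, 1)
vs g/W/Mid: Firm A plays Out → Firm B plays g at [Out] → (5, 1)
vs g/W/Hi: Firm A plays Out → Firm B plays g at [Out] → (5, 1)
vs f/D/Mid: Firm A plays Out → Firm B plays f at [Out] → Firm B plays D at [Out-f] → (0, 2)
vs f/D/Hi: Firm A plays Out → Firm B plays f at [Out] → Firm B plays D at [Out-f] → (0, 2)
vs f/W/Mid: Firm A plays Out → Firm B plays f at [Out] → Firm B plays W at [Out-f] → Firm A plays C at [Out-f-W] → (4, 6)
vs f/W/Hi: Firm A plays Out → Firm B plays f at [Out] → Firm B plays W at [Out-f] → Firm A plays C at [Out-f-W] → (4, 6)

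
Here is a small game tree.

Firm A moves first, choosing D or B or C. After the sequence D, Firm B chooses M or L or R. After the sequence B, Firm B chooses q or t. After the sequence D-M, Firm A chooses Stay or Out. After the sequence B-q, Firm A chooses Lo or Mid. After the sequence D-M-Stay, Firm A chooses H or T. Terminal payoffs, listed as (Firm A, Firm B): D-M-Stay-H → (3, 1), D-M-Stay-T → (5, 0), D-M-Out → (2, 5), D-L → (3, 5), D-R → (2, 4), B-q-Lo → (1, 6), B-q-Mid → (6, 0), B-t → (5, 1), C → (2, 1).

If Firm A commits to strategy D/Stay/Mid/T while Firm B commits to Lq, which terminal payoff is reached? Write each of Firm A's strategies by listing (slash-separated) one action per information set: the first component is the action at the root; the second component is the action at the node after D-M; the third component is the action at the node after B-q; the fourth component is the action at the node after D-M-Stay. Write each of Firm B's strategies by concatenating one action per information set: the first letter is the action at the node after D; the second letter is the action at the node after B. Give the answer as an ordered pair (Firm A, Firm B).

(3, 5)

Trace the play path from the root:
  Firm A plays D
  Firm B plays L at [D]
→ terminal payoff (3, 5).
(Firm A's choice at the node after D-M is never reached on this path, so it doesn't affect the outcome.)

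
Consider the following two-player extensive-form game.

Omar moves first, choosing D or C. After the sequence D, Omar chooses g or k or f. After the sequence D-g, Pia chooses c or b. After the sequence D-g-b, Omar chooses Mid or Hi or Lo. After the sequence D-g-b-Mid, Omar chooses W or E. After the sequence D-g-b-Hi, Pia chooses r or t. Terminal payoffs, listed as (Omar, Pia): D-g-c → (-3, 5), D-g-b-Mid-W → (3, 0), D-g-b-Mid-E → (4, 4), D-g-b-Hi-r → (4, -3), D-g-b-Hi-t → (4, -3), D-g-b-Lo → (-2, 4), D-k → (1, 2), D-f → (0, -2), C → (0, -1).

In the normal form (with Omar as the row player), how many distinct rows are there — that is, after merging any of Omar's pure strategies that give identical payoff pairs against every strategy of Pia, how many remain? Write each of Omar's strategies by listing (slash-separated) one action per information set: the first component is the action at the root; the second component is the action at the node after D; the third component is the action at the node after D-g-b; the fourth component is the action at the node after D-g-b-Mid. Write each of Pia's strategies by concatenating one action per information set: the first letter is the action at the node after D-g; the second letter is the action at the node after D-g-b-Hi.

7

Omar has 36 pure strategies: D/g/Mid/W, D/g/Mid/E, D/g/Hi/W, D/g/Hi/E, D/g/Lo/W, D/g/Lo/E, D/k/Mid/W, D/k/Mid/E, D/k/Hi/W, D/k/Hi/E, D/k/Lo/W, D/k/Lo/E, D/f/Mid/W, D/f/Mid/E, D/f/Hi/W, D/f/Hi/E, D/f/Lo/W, D/f/Lo/E, C/g/Mid/W, C/g/Mid/E, C/g/Hi/W, C/g/Hi/E, C/g/Lo/W, C/g/Lo/E, C/k/Mid/W, C/k/Mid/E, C/k/Hi/W, C/k/Hi/E, C/k/Lo/W, C/k/Lo/E, C/f/Mid/W, C/f/Mid/E, C/f/Hi/W, C/f/Hi/E, C/f/Lo/W, C/f/Lo/E. Columns: cr, ct, br, bt.
{D/g/Mid/W} → row (-3,5) (-3,5) (3,0) (3,0)
{D/g/Mid/E} → row (-3,5) (-3,5) (4,4) (4,4)
{D/g/Hi/W, D/g/Hi/E} → row (-3,5) (-3,5) (4,-3) (4,-3)
{D/g/Lo/W, D/g/Lo/E} → row (-3,5) (-3,5) (-2,4) (-2,4)
{D/k/Mid/W, D/k/Mid/E, D/k/Hi/W, D/k/Hi/E, D/k/Lo/W, D/k/Lo/E} → row (1,2) (1,2) (1,2) (1,2)
{D/f/Mid/W, D/f/Mid/E, D/f/Hi/W, D/f/Hi/E, D/f/Lo/W, D/f/Lo/E} → row (0,-2) (0,-2) (0,-2) (0,-2)
{C/g/Mid/W, C/g/Mid/E, C/g/Hi/W, C/g/Hi/E, C/g/Lo/W, C/g/Lo/E, C/k/Mid/W, C/k/Mid/E, C/k/Hi/W, C/k/Hi/E, C/k/Lo/W, C/k/Lo/E, C/f/Mid/W, C/f/Mid/E, C/f/Hi/W, C/f/Hi/E, C/f/Lo/W, C/f/Lo/E} → row (0,-1) (0,-1) (0,-1) (0,-1)
That's 7 distinct rows out of 36 strategies.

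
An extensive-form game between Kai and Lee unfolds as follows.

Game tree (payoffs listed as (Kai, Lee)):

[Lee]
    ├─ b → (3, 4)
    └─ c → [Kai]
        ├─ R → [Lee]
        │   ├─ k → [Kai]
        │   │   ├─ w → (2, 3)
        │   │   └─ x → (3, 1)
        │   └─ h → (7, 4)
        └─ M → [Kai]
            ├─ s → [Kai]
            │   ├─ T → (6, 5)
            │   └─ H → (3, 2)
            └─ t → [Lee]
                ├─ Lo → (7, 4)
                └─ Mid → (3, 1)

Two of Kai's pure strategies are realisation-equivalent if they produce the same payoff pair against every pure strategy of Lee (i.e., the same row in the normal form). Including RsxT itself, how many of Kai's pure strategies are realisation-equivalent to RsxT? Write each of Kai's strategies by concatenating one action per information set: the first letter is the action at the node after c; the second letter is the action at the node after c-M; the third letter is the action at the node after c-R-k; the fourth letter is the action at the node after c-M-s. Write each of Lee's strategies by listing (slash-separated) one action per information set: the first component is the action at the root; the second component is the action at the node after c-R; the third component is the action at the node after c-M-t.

4

Row for RsxT (columns b/k/Lo, b/k/Mid, b/h/Lo, b/h/Mid, c/k/Lo, c/k/Mid, c/h/Lo, c/h/Mid): (3,4) (3,4) (3,4) (3,4) (3,1) (3,1) (7,4) (7,4).
Under RsxT, Kai's choice at the node after c-M and at the node after c-M-s can never be reached regardless of what Lee does, so varying those choices leaves every outcome unchanged.
Holding the reachable choices fixed and varying the unreachable ones freely already gives 2 × 2 = 4 equivalent strategies.
No other strategy reproduces this row, so those 4 are the full class: RsxT, RsxH, RtxT, RtxH.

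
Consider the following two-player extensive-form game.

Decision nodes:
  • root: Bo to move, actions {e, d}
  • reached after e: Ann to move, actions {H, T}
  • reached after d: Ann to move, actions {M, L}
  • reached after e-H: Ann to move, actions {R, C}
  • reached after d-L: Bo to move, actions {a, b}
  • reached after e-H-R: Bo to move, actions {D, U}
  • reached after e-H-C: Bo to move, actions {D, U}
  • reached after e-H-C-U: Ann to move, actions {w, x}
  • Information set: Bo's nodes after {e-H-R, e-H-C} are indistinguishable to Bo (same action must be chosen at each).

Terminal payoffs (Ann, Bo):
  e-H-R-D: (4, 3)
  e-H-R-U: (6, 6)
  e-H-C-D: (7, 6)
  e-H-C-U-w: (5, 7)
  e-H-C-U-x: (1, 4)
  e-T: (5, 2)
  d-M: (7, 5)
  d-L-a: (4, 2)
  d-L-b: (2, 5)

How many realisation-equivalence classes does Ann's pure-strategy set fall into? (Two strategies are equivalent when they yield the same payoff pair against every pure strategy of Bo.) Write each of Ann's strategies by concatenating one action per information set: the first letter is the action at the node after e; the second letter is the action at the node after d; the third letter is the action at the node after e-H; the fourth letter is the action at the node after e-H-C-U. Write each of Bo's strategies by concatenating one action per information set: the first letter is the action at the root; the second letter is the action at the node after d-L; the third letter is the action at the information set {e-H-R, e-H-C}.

Ann has 16 pure strategies: HMRw, HMRx, HMCw, HMCx, HLRw, HLRx, HLCw, HLCx, TMRw, TMRx, TMCw, TMCx, TLRw, TLRx, TLCw, TLCx. Columns: eaD, eaU, ebD, ebU, daD, daU, dbD, dbU.
{HMRw, HMRx} → row (4,3) (6,6) (4,3) (6,6) (7,5) (7,5) (7,5) (7,5)
{HMCw} → row (7,6) (5,7) (7,6) (5,7) (7,5) (7,5) (7,5) (7,5)
{HMCx} → row (7,6) (1,4) (7,6) (1,4) (7,5) (7,5) (7,5) (7,5)
{HLRw, HLRx} → row (4,3) (6,6) (4,3) (6,6) (4,2) (4,2) (2,5) (2,5)
{HLCw} → row (7,6) (5,7) (7,6) (5,7) (4,2) (4,2) (2,5) (2,5)
{HLCx} → row (7,6) (1,4) (7,6) (1,4) (4,2) (4,2) (2,5) (2,5)
{TMRw, TMRx, TMCw, TMCx} → row (5,2) (5,2) (5,2) (5,2) (7,5) (7,5) (7,5) (7,5)
{TLRw, TLRx, TLCw, TLCx} → row (5,2) (5,2) (5,2) (5,2) (4,2) (4,2) (2,5) (2,5)
That's 8 distinct rows out of 16 strategies.

8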